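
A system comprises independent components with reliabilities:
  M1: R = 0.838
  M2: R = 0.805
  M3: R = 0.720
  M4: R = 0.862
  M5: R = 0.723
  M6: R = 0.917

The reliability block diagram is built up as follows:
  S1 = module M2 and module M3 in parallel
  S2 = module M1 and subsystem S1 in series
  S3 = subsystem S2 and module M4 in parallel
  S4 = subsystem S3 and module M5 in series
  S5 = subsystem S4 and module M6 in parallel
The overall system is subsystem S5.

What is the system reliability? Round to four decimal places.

Parallel (M2 and M3): 1 − (1 − 0.805000)(1 − 0.720000) = 0.945400
Series (M1 and [0.945400]): 0.838000 × 0.945400 = 0.792245
Parallel ([0.792245] and M4): 1 − (1 − 0.792245)(1 − 0.862000) = 0.971330
Series ([0.971330] and M5): 0.971330 × 0.723000 = 0.702272
Parallel ([0.702272] and M6): 1 − (1 − 0.702272)(1 − 0.917000) = 0.9753

0.9753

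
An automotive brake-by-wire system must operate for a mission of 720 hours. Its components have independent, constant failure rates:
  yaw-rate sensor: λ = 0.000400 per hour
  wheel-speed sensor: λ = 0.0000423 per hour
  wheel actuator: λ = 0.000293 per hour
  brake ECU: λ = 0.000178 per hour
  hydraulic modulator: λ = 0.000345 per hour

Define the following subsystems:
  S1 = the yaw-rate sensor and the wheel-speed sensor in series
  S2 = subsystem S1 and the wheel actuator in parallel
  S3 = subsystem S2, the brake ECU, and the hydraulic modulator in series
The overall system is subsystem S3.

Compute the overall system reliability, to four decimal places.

0.6506

R(yaw-rate sensor) = exp(−0.000400 × 720) = 0.749762
R(wheel-speed sensor) = exp(−0.0000423 × 720) = 0.970003
R(wheel actuator) = exp(−0.000293 × 720) = 0.809806
R(brake ECU) = exp(−0.000178 × 720) = 0.879713
R(hydraulic modulator) = exp(−0.000345 × 720) = 0.780048
Series (yaw-rate sensor and wheel-speed sensor): 0.749762 × 0.970003 = 0.727271
Parallel ([0.727271] and wheel actuator): 1 − (1 − 0.727271)(1 − 0.809806) = 0.948129
Series ([0.948129], brake ECU, and hydraulic modulator): 0.948129 × 0.879713 × 0.780048 = 0.6506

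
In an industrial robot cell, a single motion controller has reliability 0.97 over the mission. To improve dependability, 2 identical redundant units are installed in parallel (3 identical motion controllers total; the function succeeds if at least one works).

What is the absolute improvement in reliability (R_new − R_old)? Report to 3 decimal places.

R_before = 0.97
R_after = 1 − (1 − 0.97)^3 = 1.000
ΔR = 1.000 − 0.97 = 0.030

0.030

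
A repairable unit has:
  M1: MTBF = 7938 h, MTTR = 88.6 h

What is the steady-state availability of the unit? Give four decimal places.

A(M1) = MTBF/(MTBF+MTTR) = 7938/(7938+88.6) = 0.9890

0.9890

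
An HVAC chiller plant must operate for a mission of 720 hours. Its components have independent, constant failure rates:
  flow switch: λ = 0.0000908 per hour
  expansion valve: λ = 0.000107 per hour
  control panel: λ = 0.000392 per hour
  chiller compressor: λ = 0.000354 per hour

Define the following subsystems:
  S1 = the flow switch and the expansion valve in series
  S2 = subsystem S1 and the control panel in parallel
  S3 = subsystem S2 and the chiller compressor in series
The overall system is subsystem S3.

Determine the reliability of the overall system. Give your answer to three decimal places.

R(flow switch) = exp(−0.0000908 × 720) = 0.93672
R(expansion valve) = exp(−0.000107 × 720) = 0.92585
R(control panel) = exp(−0.000392 × 720) = 0.75409
R(chiller compressor) = exp(−0.000354 × 720) = 0.77501
Series (flow switch and expansion valve): 0.93672 × 0.92585 = 0.86726
Parallel ([0.86726] and control panel): 1 − (1 − 0.86726)(1 − 0.75409) = 0.96736
Series ([0.96736] and chiller compressor): 0.96736 × 0.77501 = 0.750

0.750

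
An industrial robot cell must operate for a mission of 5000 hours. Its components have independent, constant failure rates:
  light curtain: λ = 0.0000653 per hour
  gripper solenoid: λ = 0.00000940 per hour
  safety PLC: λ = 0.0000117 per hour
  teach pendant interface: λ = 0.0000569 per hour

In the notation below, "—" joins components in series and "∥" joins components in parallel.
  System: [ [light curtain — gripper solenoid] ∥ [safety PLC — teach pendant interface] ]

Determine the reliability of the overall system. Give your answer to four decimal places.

0.9095

R(light curtain) = exp(−0.0000653 × 5000) = 0.721444
R(gripper solenoid) = exp(−0.00000940 × 5000) = 0.954087
R(safety PLC) = exp(−0.0000117 × 5000) = 0.943178
R(teach pendant interface) = exp(−0.0000569 × 5000) = 0.752390
Series (light curtain and gripper solenoid): 0.721444 × 0.954087 = 0.688320
Series (safety PLC and teach pendant interface): 0.943178 × 0.752390 = 0.709638
Parallel ([0.688320] and [0.709638]): 1 − (1 − 0.688320)(1 − 0.709638) = 0.9095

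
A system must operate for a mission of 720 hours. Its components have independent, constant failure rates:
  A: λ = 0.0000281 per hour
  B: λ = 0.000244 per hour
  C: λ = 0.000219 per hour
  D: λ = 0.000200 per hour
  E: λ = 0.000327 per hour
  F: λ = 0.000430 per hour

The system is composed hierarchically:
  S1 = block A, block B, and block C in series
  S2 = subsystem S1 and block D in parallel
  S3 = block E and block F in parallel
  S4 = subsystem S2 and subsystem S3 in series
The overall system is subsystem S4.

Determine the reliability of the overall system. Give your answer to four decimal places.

0.9064

R(A) = exp(−0.0000281 × 720) = 0.979971
R(B) = exp(−0.000244 × 720) = 0.838886
R(C) = exp(−0.000219 × 720) = 0.854123
R(D) = exp(−0.000200 × 720) = 0.865888
R(E) = exp(−0.000327 × 720) = 0.790223
R(F) = exp(−0.000430 × 720) = 0.733740
Series (A, B, and C): 0.979971 × 0.838886 × 0.854123 = 0.702161
Parallel ([0.702161] and D): 1 − (1 − 0.702161)(1 − 0.865888) = 0.960056
Parallel (E and F): 1 − (1 − 0.790223)(1 − 0.733740) = 0.944145
Series ([0.960056] and [0.944145]): 0.960056 × 0.944145 = 0.9064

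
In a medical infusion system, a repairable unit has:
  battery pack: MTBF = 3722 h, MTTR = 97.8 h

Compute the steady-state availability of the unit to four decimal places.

0.9744

A(battery pack) = MTBF/(MTBF+MTTR) = 3722/(3722+97.8) = 0.9744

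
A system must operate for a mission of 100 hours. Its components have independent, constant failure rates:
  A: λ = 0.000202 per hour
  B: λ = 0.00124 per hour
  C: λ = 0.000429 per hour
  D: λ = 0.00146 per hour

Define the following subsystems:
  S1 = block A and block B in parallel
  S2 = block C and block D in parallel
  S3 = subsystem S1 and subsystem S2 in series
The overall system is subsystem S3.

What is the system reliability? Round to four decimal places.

R(A) = exp(−0.000202 × 100) = 0.980003
R(B) = exp(−0.00124 × 100) = 0.883380
R(C) = exp(−0.000429 × 100) = 0.958007
R(D) = exp(−0.00146 × 100) = 0.864158
Parallel (A and B): 1 − (1 − 0.980003)(1 − 0.883380) = 0.997668
Parallel (C and D): 1 − (1 − 0.958007)(1 − 0.864158) = 0.994296
Series ([0.997668] and [0.994296]): 0.997668 × 0.994296 = 0.9920

0.9920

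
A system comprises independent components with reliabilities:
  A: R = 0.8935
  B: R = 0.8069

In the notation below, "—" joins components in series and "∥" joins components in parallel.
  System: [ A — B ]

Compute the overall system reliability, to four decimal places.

0.7210

Series (A and B): 0.893500 × 0.806900 = 0.7210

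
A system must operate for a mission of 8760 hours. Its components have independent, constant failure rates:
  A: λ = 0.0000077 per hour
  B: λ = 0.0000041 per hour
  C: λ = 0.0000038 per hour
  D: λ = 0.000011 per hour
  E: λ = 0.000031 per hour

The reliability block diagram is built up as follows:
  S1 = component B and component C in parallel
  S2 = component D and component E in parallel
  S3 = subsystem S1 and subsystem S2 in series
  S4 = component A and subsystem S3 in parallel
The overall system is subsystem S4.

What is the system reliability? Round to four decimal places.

0.9985

R(A) = exp(−0.0000077 × 8760) = 0.934773
R(B) = exp(−0.0000041 × 8760) = 0.964721
R(C) = exp(−0.0000038 × 8760) = 0.967260
R(D) = exp(−0.000011 × 8760) = 0.908137
R(E) = exp(−0.000031 × 8760) = 0.762190
Parallel (B and C): 1 − (1 − 0.964721)(1 − 0.967260) = 0.998845
Parallel (D and E): 1 − (1 − 0.908137)(1 − 0.762190) = 0.978154
Series ([0.998845] and [0.978154]): 0.998845 × 0.978154 = 0.977024
Parallel (A and [0.977024]): 1 − (1 − 0.934773)(1 − 0.977024) = 0.9985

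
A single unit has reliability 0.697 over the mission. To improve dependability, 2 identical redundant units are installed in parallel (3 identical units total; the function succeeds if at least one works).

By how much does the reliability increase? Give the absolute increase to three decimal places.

R_before = 0.697
R_after = 1 − (1 − 0.697)^3 = 0.972
ΔR = 0.972 − 0.697 = 0.275

0.275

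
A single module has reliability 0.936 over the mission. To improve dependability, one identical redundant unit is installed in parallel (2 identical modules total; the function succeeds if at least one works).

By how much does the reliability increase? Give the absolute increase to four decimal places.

0.0599

R_before = 0.936
R_after = 1 − (1 − 0.936)^2 = 0.9959
ΔR = 0.9959 − 0.936 = 0.0599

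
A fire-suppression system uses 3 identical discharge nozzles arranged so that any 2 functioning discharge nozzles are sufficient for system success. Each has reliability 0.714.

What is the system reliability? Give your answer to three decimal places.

R = Σ_{i=2}^{3} C(3,i) p^i (1−p)^{3−i} with p = 0.714
C(3,2)·0.714^2·0.286^1 = 0.43740
C(3,3)·0.714^3·0.286^0 = 0.36399
Sum = 0.801

0.801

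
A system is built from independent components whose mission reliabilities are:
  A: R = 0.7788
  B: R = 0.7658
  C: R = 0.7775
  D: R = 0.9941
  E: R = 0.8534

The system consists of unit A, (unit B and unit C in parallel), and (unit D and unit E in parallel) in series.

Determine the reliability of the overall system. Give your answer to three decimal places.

0.738

Parallel (B and C): 1 − (1 − 0.76580)(1 − 0.77750) = 0.94789
Parallel (D and E): 1 − (1 − 0.99410)(1 − 0.85340) = 0.99914
Series (A, [0.94789], and [0.99914]): 0.77880 × 0.94789 × 0.99914 = 0.738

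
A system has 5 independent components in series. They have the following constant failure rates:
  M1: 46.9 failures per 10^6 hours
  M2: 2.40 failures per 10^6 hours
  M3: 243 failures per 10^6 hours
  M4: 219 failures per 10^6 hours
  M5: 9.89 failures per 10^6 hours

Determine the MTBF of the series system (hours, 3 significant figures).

Series of exponential components: λ_sys = Σ λ_i
λ_sys = 0.0000469 + 0.00000240 + 0.000243 + 0.000219 + 0.00000989 = 5.2119e-04 /h
MTBF = 1 / λ_sys = 1920 h

1920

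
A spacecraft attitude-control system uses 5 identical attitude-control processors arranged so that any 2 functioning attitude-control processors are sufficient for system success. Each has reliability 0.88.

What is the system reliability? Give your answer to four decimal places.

R = Σ_{i=2}^{5} C(5,i) p^i (1−p)^{5−i} with p = 0.88
C(5,2)·0.88^2·0.12^3 = 0.013382
C(5,3)·0.88^3·0.12^2 = 0.098132
C(5,4)·0.88^4·0.12^1 = 0.359817
C(5,5)·0.88^5·0.12^0 = 0.527732
Sum = 0.9991

0.9991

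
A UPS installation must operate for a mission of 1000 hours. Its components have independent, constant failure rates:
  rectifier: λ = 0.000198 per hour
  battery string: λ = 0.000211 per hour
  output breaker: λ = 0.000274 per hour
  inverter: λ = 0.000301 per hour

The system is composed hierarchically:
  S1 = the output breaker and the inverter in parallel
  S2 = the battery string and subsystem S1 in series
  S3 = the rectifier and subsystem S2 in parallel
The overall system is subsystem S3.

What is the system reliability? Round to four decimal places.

0.9568

R(rectifier) = exp(−0.000198 × 1000) = 0.820370
R(battery string) = exp(−0.000211 × 1000) = 0.809774
R(output breaker) = exp(−0.000274 × 1000) = 0.760332
R(inverter) = exp(−0.000301 × 1000) = 0.740078
Parallel (output breaker and inverter): 1 − (1 − 0.760332)(1 − 0.740078) = 0.937705
Series (battery string and [0.937705]): 0.809774 × 0.937705 = 0.759329
Parallel (rectifier and [0.759329]): 1 − (1 − 0.820370)(1 − 0.759329) = 0.9568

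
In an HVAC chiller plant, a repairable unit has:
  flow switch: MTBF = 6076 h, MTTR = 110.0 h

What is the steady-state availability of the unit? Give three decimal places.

A(flow switch) = MTBF/(MTBF+MTTR) = 6076/(6076+110.0) = 0.982

0.982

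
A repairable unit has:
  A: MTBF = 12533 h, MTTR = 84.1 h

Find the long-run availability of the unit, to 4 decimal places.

A(A) = MTBF/(MTBF+MTTR) = 12533/(12533+84.1) = 0.9933

0.9933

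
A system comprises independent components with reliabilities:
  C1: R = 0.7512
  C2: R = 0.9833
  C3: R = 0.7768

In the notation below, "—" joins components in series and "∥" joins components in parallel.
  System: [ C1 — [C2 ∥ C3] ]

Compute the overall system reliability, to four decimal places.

Parallel (C2 and C3): 1 − (1 − 0.983300)(1 − 0.776800) = 0.996273
Series (C1 and [0.996273]): 0.751200 × 0.996273 = 0.7484

0.7484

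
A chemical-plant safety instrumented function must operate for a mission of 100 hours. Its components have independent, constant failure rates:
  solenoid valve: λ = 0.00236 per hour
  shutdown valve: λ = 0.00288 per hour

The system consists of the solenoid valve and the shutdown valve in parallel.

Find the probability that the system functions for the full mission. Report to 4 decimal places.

0.9474

R(solenoid valve) = exp(−0.00236 × 100) = 0.789781
R(shutdown valve) = exp(−0.00288 × 100) = 0.749762
Parallel (solenoid valve and shutdown valve): 1 − (1 − 0.789781)(1 − 0.749762) = 0.9474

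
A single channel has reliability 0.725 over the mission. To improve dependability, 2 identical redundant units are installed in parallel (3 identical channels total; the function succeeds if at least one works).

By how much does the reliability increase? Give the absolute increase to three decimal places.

0.254

R_before = 0.725
R_after = 1 − (1 − 0.725)^3 = 0.979
ΔR = 0.979 − 0.725 = 0.254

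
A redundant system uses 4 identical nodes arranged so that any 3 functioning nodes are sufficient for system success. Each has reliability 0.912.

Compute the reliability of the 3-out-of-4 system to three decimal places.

R = Σ_{i=3}^{4} C(4,i) p^i (1−p)^{4−i} with p = 0.912
C(4,3)·0.912^3·0.088^1 = 0.26701
C(4,4)·0.912^4·0.088^0 = 0.69180
Sum = 0.959

0.959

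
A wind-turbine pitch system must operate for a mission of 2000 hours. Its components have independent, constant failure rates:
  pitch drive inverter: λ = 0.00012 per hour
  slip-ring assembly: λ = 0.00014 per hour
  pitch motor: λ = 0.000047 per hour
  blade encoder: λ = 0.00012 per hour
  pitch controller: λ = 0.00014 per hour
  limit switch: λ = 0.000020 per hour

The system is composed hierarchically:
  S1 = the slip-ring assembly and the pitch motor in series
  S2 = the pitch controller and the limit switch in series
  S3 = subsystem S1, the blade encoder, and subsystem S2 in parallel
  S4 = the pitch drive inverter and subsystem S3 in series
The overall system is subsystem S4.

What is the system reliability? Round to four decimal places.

0.7723

R(pitch drive inverter) = exp(−0.00012 × 2000) = 0.786628
R(slip-ring assembly) = exp(−0.00014 × 2000) = 0.755784
R(pitch motor) = exp(−0.000047 × 2000) = 0.910283
R(blade encoder) = exp(−0.00012 × 2000) = 0.786628
R(pitch controller) = exp(−0.00014 × 2000) = 0.755784
R(limit switch) = exp(−0.000020 × 2000) = 0.960789
Series (slip-ring assembly and pitch motor): 0.755784 × 0.910283 = 0.687977
Series (pitch controller and limit switch): 0.755784 × 0.960789 = 0.726149
Parallel ([0.687977], blade encoder, and [0.726149]): 1 − (1 − 0.687977)(1 − 0.786628)(1 − 0.726149) = 0.981768
Series (pitch drive inverter and [0.981768]): 0.786628 × 0.981768 = 0.7723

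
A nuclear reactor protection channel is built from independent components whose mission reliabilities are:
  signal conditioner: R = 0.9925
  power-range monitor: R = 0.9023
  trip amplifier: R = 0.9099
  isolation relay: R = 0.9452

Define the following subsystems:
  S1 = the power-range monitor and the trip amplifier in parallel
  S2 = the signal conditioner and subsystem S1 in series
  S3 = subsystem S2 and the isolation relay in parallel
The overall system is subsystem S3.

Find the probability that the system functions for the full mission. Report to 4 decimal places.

Parallel (power-range monitor and trip amplifier): 1 − (1 − 0.902300)(1 − 0.909900) = 0.991197
Series (signal conditioner and [0.991197]): 0.992500 × 0.991197 = 0.983763
Parallel ([0.983763] and isolation relay): 1 − (1 − 0.983763)(1 − 0.945200) = 0.9991

0.9991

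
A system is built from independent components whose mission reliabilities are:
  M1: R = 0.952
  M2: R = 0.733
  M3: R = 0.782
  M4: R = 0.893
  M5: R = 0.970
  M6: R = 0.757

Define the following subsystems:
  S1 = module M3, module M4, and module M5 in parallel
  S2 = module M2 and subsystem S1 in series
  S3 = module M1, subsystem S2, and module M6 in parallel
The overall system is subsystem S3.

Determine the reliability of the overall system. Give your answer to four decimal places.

0.9969

Parallel (M3, M4, and M5): 1 − (1 − 0.782000)(1 − 0.893000)(1 − 0.970000) = 0.999300
Series (M2 and [0.999300]): 0.733000 × 0.999300 = 0.732487
Parallel (M1, [0.732487], and M6): 1 − (1 − 0.952000)(1 − 0.732487)(1 − 0.757000) = 0.9969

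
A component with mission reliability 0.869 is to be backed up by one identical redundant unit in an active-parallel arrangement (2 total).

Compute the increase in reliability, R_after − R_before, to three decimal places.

R_before = 0.869
R_after = 1 − (1 − 0.869)^2 = 0.983
ΔR = 0.983 − 0.869 = 0.114

0.114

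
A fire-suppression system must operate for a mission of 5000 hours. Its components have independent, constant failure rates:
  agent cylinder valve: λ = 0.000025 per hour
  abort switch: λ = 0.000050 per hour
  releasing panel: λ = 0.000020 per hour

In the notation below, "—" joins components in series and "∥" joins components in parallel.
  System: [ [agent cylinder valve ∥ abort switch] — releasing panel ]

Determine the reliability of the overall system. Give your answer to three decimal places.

R(agent cylinder valve) = exp(−0.000025 × 5000) = 0.88250
R(abort switch) = exp(−0.000050 × 5000) = 0.77880
R(releasing panel) = exp(−0.000020 × 5000) = 0.90484
Parallel (agent cylinder valve and abort switch): 1 − (1 − 0.88250)(1 − 0.77880) = 0.97401
Series ([0.97401] and releasing panel): 0.97401 × 0.90484 = 0.881

0.881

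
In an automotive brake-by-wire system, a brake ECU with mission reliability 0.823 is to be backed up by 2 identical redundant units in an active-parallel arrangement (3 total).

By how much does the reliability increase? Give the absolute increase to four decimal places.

0.1715

R_before = 0.823
R_after = 1 − (1 − 0.823)^3 = 0.9945
ΔR = 0.9945 − 0.823 = 0.1715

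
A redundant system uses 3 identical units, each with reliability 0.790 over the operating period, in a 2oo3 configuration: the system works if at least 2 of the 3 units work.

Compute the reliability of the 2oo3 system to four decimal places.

R = Σ_{i=2}^{3} C(3,i) p^i (1−p)^{3−i} with p = 0.790
C(3,2)·0.790^2·0.210^1 = 0.393183
C(3,3)·0.790^3·0.210^0 = 0.493039
Sum = 0.8862

0.8862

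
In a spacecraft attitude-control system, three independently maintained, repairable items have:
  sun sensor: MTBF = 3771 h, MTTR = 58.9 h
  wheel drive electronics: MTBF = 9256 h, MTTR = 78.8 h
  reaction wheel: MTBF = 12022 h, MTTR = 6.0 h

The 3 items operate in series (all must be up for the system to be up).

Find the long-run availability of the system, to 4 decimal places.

0.9758

A(sun sensor) = MTBF/(MTBF+MTTR) = 3771/(3771+58.9) = 0.984621
A(wheel drive electronics) = MTBF/(MTBF+MTTR) = 9256/(9256+78.8) = 0.991558
A(reaction wheel) = MTBF/(MTBF+MTTR) = 12022/(12022+6.0) = 0.999501
Series availability: 0.984621 × 0.991558 × 0.999501 = 0.9758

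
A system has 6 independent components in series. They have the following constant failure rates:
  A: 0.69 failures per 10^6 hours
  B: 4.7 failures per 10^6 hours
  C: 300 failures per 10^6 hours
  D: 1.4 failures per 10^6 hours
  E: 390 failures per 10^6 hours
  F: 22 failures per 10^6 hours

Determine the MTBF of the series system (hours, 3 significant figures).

1390

Series of exponential components: λ_sys = Σ λ_i
λ_sys = 0.00000069 + 0.0000047 + 0.00030 + 0.0000014 + 0.00039 + 0.000022 = 7.1879e-04 /h
MTBF = 1 / λ_sys = 1390 h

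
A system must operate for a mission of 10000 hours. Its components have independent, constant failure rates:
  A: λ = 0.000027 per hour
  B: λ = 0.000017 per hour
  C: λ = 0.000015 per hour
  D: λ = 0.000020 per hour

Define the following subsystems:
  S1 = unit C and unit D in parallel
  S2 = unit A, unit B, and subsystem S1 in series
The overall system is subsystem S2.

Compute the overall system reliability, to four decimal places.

R(A) = exp(−0.000027 × 10000) = 0.763379
R(B) = exp(−0.000017 × 10000) = 0.843665
R(C) = exp(−0.000015 × 10000) = 0.860708
R(D) = exp(−0.000020 × 10000) = 0.818731
Parallel (C and D): 1 − (1 − 0.860708)(1 − 0.818731) = 0.974751
Series (A, B, and [0.974751]): 0.763379 × 0.843665 × 0.974751 = 0.6278

0.6278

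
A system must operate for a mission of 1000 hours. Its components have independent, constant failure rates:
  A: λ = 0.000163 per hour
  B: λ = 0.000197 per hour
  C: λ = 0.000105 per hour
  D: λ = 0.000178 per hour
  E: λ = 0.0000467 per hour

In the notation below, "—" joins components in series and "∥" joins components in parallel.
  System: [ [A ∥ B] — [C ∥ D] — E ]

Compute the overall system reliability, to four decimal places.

R(A) = exp(−0.000163 × 1000) = 0.849591
R(B) = exp(−0.000197 × 1000) = 0.821191
R(C) = exp(−0.000105 × 1000) = 0.900325
R(D) = exp(−0.000178 × 1000) = 0.836942
R(E) = exp(−0.0000467 × 1000) = 0.954374
Parallel (A and B): 1 − (1 − 0.849591)(1 − 0.821191) = 0.973106
Parallel (C and D): 1 − (1 − 0.900325)(1 − 0.836942) = 0.983747
Series ([0.973106], [0.983747], and E): 0.973106 × 0.983747 × 0.954374 = 0.9136

0.9136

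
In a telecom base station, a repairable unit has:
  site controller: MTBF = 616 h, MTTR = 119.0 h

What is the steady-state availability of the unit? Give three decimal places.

A(site controller) = MTBF/(MTBF+MTTR) = 616/(616+119.0) = 0.838

0.838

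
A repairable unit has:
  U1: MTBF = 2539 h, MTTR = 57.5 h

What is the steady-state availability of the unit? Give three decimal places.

A(U1) = MTBF/(MTBF+MTTR) = 2539/(2539+57.5) = 0.978

0.978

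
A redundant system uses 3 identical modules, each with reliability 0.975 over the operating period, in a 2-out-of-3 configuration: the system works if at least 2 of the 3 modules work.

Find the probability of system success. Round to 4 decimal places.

0.9982

R = Σ_{i=2}^{3} C(3,i) p^i (1−p)^{3−i} with p = 0.975
C(3,2)·0.975^2·0.025^1 = 0.071297
C(3,3)·0.975^3·0.025^0 = 0.926859
Sum = 0.9982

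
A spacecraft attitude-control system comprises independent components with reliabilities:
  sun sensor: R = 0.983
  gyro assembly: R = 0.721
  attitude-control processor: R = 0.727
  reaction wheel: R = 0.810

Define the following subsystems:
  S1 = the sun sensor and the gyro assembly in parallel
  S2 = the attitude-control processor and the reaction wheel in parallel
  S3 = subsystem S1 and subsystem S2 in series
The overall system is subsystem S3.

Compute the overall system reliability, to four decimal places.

0.9436

Parallel (sun sensor and gyro assembly): 1 − (1 − 0.983000)(1 − 0.721000) = 0.995257
Parallel (attitude-control processor and reaction wheel): 1 − (1 − 0.727000)(1 − 0.810000) = 0.948130
Series ([0.995257] and [0.948130]): 0.995257 × 0.948130 = 0.9436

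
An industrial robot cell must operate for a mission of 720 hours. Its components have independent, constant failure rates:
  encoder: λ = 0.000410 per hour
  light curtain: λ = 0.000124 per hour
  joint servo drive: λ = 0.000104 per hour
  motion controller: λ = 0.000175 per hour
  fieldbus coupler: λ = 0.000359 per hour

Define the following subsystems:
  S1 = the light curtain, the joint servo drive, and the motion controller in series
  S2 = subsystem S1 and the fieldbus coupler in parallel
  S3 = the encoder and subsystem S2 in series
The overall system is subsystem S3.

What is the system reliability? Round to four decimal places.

R(encoder) = exp(−0.000410 × 720) = 0.744383
R(light curtain) = exp(−0.000124 × 720) = 0.914589
R(joint servo drive) = exp(−0.000104 × 720) = 0.927855
R(motion controller) = exp(−0.000175 × 720) = 0.881615
R(fieldbus coupler) = exp(−0.000359 × 720) = 0.772224
Series (light curtain, joint servo drive, and motion controller): 0.914589 × 0.927855 × 0.881615 = 0.748144
Parallel ([0.748144] and fieldbus coupler): 1 − (1 − 0.748144)(1 − 0.772224) = 0.942633
Series (encoder and [0.942633]): 0.744383 × 0.942633 = 0.7017

0.7017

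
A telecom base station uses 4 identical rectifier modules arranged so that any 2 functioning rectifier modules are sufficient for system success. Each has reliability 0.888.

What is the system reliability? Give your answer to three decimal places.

R = Σ_{i=2}^{4} C(4,i) p^i (1−p)^{4−i} with p = 0.888
C(4,2)·0.888^2·0.112^2 = 0.05935
C(4,3)·0.888^3·0.112^1 = 0.31370
C(4,4)·0.888^4·0.112^0 = 0.62180
Sum = 0.995

0.995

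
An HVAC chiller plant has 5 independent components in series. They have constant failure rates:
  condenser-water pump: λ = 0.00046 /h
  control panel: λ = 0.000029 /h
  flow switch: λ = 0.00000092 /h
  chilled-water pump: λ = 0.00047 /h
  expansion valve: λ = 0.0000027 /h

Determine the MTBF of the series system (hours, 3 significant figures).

1040

Series of exponential components: λ_sys = Σ λ_i
λ_sys = 0.00046 + 0.000029 + 0.00000092 + 0.00047 + 0.0000027 = 9.6262e-04 /h
MTBF = 1 / λ_sys = 1040 h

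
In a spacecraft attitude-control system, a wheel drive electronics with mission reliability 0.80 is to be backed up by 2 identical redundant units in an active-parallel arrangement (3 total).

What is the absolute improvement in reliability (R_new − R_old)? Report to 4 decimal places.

R_before = 0.80
R_after = 1 − (1 − 0.80)^3 = 0.9920
ΔR = 0.9920 − 0.80 = 0.1920

0.1920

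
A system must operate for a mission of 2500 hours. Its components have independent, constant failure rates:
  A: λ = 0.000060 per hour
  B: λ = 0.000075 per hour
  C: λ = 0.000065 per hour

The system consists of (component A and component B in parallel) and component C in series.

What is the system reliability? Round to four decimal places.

0.8298

R(A) = exp(−0.000060 × 2500) = 0.860708
R(B) = exp(−0.000075 × 2500) = 0.829029
R(C) = exp(−0.000065 × 2500) = 0.850016
Parallel (A and B): 1 − (1 − 0.860708)(1 − 0.829029) = 0.976185
Series ([0.976185] and C): 0.976185 × 0.850016 = 0.8298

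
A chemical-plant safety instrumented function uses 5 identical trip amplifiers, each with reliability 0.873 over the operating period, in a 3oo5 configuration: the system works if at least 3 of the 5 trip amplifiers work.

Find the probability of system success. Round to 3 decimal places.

R = Σ_{i=3}^{5} C(5,i) p^i (1−p)^{5−i} with p = 0.873
C(5,3)·0.873^3·0.127^2 = 0.10731
C(5,4)·0.873^4·0.127^1 = 0.36883
C(5,5)·0.873^5·0.127^0 = 0.50707
Sum = 0.983

0.983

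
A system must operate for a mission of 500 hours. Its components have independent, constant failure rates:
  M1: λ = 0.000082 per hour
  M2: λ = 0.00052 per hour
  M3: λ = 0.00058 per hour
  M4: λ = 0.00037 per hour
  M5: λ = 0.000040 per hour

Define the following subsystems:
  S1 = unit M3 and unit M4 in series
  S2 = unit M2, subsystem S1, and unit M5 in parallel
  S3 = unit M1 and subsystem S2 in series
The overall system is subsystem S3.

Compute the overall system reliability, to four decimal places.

0.9582

R(M1) = exp(−0.000082 × 500) = 0.959829
R(M2) = exp(−0.00052 × 500) = 0.771052
R(M3) = exp(−0.00058 × 500) = 0.748264
R(M4) = exp(−0.00037 × 500) = 0.831104
R(M5) = exp(−0.000040 × 500) = 0.980199
Series (M3 and M4): 0.748264 × 0.831104 = 0.621885
Parallel (M2, [0.621885], and M5): 1 − (1 − 0.771052)(1 − 0.621885)(1 − 0.980199) = 0.998286
Series (M1 and [0.998286]): 0.959829 × 0.998286 = 0.9582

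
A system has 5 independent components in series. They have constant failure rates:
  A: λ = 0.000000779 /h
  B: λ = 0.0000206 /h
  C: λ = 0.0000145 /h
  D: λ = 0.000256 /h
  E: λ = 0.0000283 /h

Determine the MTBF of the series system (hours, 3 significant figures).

3120

Series of exponential components: λ_sys = Σ λ_i
λ_sys = 0.000000779 + 0.0000206 + 0.0000145 + 0.000256 + 0.0000283 = 3.2018e-04 /h
MTBF = 1 / λ_sys = 3120 h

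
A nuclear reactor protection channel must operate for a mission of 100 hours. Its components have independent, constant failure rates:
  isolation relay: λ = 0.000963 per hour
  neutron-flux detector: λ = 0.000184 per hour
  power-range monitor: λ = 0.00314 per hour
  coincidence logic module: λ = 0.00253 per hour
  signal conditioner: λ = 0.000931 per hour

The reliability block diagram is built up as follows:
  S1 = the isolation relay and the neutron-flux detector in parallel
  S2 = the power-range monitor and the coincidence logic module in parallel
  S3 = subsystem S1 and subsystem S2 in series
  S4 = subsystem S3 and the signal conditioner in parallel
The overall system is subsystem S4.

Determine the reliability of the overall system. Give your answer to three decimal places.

R(isolation relay) = exp(−0.000963 × 100) = 0.90819
R(neutron-flux detector) = exp(−0.000184 × 100) = 0.98177
R(power-range monitor) = exp(−0.00314 × 100) = 0.73052
R(coincidence logic module) = exp(−0.00253 × 100) = 0.77647
R(signal conditioner) = exp(−0.000931 × 100) = 0.91110
Parallel (isolation relay and neutron-flux detector): 1 − (1 − 0.90819)(1 − 0.98177) = 0.99833
Parallel (power-range monitor and coincidence logic module): 1 − (1 − 0.73052)(1 − 0.77647) = 0.93976
Series ([0.99833] and [0.93976]): 0.99833 × 0.93976 = 0.93819
Parallel ([0.93819] and signal conditioner): 1 − (1 − 0.93819)(1 − 0.91110) = 0.995

0.995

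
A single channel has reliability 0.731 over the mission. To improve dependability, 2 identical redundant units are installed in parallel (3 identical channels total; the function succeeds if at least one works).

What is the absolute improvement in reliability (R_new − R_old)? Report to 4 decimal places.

0.2495

R_before = 0.731
R_after = 1 − (1 − 0.731)^3 = 0.9805
ΔR = 0.9805 − 0.731 = 0.2495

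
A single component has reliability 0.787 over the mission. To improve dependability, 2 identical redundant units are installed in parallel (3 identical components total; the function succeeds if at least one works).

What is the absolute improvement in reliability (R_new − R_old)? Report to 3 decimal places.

0.203

R_before = 0.787
R_after = 1 − (1 − 0.787)^3 = 0.990
ΔR = 0.990 − 0.787 = 0.203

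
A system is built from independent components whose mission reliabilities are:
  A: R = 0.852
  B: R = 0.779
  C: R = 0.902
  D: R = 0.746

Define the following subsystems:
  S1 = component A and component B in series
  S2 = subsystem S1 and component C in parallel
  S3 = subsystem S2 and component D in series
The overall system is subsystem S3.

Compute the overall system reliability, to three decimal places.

Series (A and B): 0.85200 × 0.77900 = 0.66371
Parallel ([0.66371] and C): 1 − (1 − 0.66371)(1 − 0.90200) = 0.96704
Series ([0.96704] and D): 0.96704 × 0.74600 = 0.721

0.721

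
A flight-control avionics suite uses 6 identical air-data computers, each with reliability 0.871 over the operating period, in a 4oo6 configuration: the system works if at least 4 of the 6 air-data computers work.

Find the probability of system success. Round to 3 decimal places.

0.968

R = Σ_{i=4}^{6} C(6,i) p^i (1−p)^{6−i} with p = 0.871
C(6,4)·0.871^4·0.129^2 = 0.14366
C(6,5)·0.871^5·0.129^1 = 0.38800
C(6,6)·0.871^6·0.129^0 = 0.43663
Sum = 0.968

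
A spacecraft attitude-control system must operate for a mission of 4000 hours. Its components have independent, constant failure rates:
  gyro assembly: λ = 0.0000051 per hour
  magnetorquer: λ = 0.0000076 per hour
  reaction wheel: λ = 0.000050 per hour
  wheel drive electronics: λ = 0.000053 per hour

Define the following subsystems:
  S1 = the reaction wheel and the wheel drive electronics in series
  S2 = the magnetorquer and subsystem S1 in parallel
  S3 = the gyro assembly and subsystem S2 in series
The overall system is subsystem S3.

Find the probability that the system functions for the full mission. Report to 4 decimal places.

R(gyro assembly) = exp(−0.0000051 × 4000) = 0.979807
R(magnetorquer) = exp(−0.0000076 × 4000) = 0.970057
R(reaction wheel) = exp(−0.000050 × 4000) = 0.818731
R(wheel drive electronics) = exp(−0.000053 × 4000) = 0.808965
Series (reaction wheel and wheel drive electronics): 0.818731 × 0.808965 = 0.662325
Parallel (magnetorquer and [0.662325]): 1 − (1 − 0.970057)(1 − 0.662325) = 0.989889
Series (gyro assembly and [0.989889]): 0.979807 × 0.989889 = 0.9699

0.9699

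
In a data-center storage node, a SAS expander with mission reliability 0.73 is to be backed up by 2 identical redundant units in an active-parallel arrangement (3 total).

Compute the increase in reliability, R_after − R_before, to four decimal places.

0.2503

R_before = 0.73
R_after = 1 − (1 − 0.73)^3 = 0.9803
ΔR = 0.9803 − 0.73 = 0.2503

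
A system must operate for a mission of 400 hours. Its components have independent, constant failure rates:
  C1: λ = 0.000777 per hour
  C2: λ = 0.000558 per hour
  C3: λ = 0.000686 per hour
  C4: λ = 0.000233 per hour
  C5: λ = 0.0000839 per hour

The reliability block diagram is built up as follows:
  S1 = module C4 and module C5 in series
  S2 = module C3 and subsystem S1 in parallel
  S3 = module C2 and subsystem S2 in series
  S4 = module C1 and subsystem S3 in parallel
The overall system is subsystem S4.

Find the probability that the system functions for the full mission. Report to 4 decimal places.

R(C1) = exp(−0.000777 × 400) = 0.732860
R(C2) = exp(−0.000558 × 400) = 0.799955
R(C3) = exp(−0.000686 × 400) = 0.760028
R(C4) = exp(−0.000233 × 400) = 0.911011
R(C5) = exp(−0.0000839 × 400) = 0.966997
Series (C4 and C5): 0.911011 × 0.966997 = 0.880945
Parallel (C3 and [0.880945]): 1 − (1 − 0.760028)(1 − 0.880945) = 0.971430
Series (C2 and [0.971430]): 0.799955 × 0.971430 = 0.777100
Parallel (C1 and [0.777100]): 1 − (1 − 0.732860)(1 − 0.777100) = 0.9405

0.9405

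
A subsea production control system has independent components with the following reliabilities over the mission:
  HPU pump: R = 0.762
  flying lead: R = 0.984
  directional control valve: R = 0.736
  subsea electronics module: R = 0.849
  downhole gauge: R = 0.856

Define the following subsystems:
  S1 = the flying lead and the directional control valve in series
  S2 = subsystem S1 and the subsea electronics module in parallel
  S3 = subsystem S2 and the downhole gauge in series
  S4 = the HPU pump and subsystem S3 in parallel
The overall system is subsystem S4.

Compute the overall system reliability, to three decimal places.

Series (flying lead and directional control valve): 0.98400 × 0.73600 = 0.72422
Parallel ([0.72422] and subsea electronics module): 1 − (1 − 0.72422)(1 − 0.84900) = 0.95836
Series ([0.95836] and downhole gauge): 0.95836 × 0.85600 = 0.82036
Parallel (HPU pump and [0.82036]): 1 − (1 − 0.76200)(1 − 0.82036) = 0.957

0.957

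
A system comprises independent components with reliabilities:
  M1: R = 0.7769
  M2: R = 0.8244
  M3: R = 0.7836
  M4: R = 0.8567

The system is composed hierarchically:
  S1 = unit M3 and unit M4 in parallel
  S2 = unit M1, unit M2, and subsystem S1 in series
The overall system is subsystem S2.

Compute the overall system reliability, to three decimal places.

0.621

Parallel (M3 and M4): 1 − (1 − 0.78360)(1 − 0.85670) = 0.96899
Series (M1, M2, and [0.96899]): 0.77690 × 0.82440 × 0.96899 = 0.621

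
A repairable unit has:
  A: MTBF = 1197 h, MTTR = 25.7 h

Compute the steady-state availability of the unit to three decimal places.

0.979

A(A) = MTBF/(MTBF+MTTR) = 1197/(1197+25.7) = 0.979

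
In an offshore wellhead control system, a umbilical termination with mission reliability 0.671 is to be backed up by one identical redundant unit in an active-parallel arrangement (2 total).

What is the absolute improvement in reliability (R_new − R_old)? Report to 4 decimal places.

R_before = 0.671
R_after = 1 − (1 − 0.671)^2 = 0.8918
ΔR = 0.8918 − 0.671 = 0.2208

0.2208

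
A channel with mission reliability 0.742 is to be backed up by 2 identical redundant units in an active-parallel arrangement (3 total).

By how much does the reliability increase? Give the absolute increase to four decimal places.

0.2408

R_before = 0.742
R_after = 1 − (1 − 0.742)^3 = 0.9828
ΔR = 0.9828 − 0.742 = 0.2408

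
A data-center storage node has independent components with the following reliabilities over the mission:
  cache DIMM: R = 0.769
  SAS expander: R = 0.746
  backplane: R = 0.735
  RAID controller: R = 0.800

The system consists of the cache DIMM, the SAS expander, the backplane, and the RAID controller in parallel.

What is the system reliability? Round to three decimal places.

Parallel (cache DIMM, SAS expander, backplane, and RAID controller): 1 − (1 − 0.76900)(1 − 0.74600)(1 − 0.73500)(1 − 0.80000) = 0.997

0.997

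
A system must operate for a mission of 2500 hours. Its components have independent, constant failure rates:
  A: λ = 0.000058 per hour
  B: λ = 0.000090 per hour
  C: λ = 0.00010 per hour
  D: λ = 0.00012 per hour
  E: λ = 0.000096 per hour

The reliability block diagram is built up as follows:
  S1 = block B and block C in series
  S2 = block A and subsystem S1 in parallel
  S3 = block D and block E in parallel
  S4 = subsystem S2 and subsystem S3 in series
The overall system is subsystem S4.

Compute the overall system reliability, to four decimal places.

0.8965

R(A) = exp(−0.000058 × 2500) = 0.865022
R(B) = exp(−0.000090 × 2500) = 0.798516
R(C) = exp(−0.00010 × 2500) = 0.778801
R(D) = exp(−0.00012 × 2500) = 0.740818
R(E) = exp(−0.000096 × 2500) = 0.786628
Series (B and C): 0.798516 × 0.778801 = 0.621885
Parallel (A and [0.621885]): 1 − (1 − 0.865022)(1 − 0.621885) = 0.948963
Parallel (D and E): 1 − (1 − 0.740818)(1 − 0.786628) = 0.944698
Series ([0.948963] and [0.944698]): 0.948963 × 0.944698 = 0.8965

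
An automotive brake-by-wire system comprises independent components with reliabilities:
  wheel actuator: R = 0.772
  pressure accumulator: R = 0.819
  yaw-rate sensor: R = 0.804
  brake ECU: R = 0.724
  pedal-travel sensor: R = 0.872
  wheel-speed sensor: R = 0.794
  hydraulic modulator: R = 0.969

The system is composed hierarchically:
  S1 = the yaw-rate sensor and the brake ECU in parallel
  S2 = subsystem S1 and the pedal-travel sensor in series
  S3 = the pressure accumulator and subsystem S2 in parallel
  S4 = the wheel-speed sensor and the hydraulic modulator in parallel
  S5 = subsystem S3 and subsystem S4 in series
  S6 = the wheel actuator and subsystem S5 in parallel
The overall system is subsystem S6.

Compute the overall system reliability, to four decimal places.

0.9914

Parallel (yaw-rate sensor and brake ECU): 1 − (1 − 0.804000)(1 − 0.724000) = 0.945904
Series ([0.945904] and pedal-travel sensor): 0.945904 × 0.872000 = 0.824828
Parallel (pressure accumulator and [0.824828]): 1 − (1 − 0.819000)(1 − 0.824828) = 0.968294
Parallel (wheel-speed sensor and hydraulic modulator): 1 − (1 − 0.794000)(1 − 0.969000) = 0.993614
Series ([0.968294] and [0.993614]): 0.968294 × 0.993614 = 0.962110
Parallel (wheel actuator and [0.962110]): 1 − (1 − 0.772000)(1 − 0.962110) = 0.9914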